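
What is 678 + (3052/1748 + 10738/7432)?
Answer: 1106180337/1623892 ≈ 681.19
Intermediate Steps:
678 + (3052/1748 + 10738/7432) = 678 + (3052*(1/1748) + 10738*(1/7432)) = 678 + (763/437 + 5369/3716) = 678 + 5181561/1623892 = 1106180337/1623892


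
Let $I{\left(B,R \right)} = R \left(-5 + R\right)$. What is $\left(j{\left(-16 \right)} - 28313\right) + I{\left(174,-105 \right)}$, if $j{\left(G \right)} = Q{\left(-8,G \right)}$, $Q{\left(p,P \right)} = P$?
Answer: $-16779$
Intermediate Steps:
$j{\left(G \right)} = G$
$\left(j{\left(-16 \right)} - 28313\right) + I{\left(174,-105 \right)} = \left(-16 - 28313\right) - 105 \left(-5 - 105\right) = -28329 - -11550 = -28329 + 11550 = -16779$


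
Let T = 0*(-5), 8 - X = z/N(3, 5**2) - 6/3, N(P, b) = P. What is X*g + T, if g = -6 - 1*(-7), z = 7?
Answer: 23/3 ≈ 7.6667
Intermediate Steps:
g = 1 (g = -6 + 7 = 1)
X = 23/3 (X = 8 - (7/3 - 6/3) = 8 - (7*(1/3) - 6*1/3) = 8 - (7/3 - 2) = 8 - 1*1/3 = 8 - 1/3 = 23/3 ≈ 7.6667)
T = 0
X*g + T = (23/3)*1 + 0 = 23/3 + 0 = 23/3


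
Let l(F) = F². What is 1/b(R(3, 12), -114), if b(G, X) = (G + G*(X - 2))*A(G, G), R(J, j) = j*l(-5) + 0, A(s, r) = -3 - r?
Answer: 1/10453500 ≈ 9.5662e-8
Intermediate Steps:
R(J, j) = 25*j (R(J, j) = j*(-5)² + 0 = j*25 + 0 = 25*j + 0 = 25*j)
b(G, X) = (-3 - G)*(G + G*(-2 + X)) (b(G, X) = (G + G*(X - 2))*(-3 - G) = (G + G*(-2 + X))*(-3 - G) = (-3 - G)*(G + G*(-2 + X)))
1/b(R(3, 12), -114) = 1/(-25*12*(-1 - 114)*(3 + 25*12)) = 1/(-1*300*(-115)*(3 + 300)) = 1/(-1*300*(-115)*303) = 1/10453500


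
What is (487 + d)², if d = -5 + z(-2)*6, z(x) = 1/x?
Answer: 229441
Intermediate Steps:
d = -8 (d = -5 + 6/(-2) = -5 - ½*6 = -5 - 3 = -8)
(487 + d)² = (487 - 8)² = 479² = 229441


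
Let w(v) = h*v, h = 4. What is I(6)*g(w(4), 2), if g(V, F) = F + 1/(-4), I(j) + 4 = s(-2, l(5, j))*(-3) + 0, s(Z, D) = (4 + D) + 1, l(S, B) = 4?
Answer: -217/4 ≈ -54.250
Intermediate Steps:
s(Z, D) = 5 + D
w(v) = 4*v
I(j) = -31 (I(j) = -4 + ((5 + 4)*(-3) + 0) = -4 + (9*(-3) + 0) = -4 + (-27 + 0) = -4 - 27 = -31)
g(V, F) = -1/4 + F (g(V, F) = F - 1/4 = -1/4 + F)
I(6)*g(w(4), 2) = -31*(-1/4 + 2) = -31*7/4 = -217/4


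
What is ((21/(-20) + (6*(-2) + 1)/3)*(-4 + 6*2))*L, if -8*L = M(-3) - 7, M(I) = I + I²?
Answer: -283/60 ≈ -4.7167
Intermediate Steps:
L = ⅛ (L = -(-3*(1 - 3) - 7)/8 = -(-3*(-2) - 7)/8 = -(6 - 7)/8 = -⅛*(-1) = ⅛ ≈ 0.12500)
((21/(-20) + (6*(-2) + 1)/3)*(-4 + 6*2))*L = ((21/(-20) + (6*(-2) + 1)/3)*(-4 + 6*2))*(⅛) = ((21*(-1/20) + (-12 + 1)*(⅓))*(-4 + 12))*(⅛) = ((-21/20 - 11*⅓)*8)*(⅛) = ((-21/20 - 11/3)*8)*(⅛) = -283/60*8*(⅛) = -566/15*⅛ = -283/60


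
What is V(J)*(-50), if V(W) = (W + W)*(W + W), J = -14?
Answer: -39200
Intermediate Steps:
V(W) = 4*W² (V(W) = (2*W)*(2*W) = 4*W²)
V(J)*(-50) = (4*(-14)²)*(-50) = (4*196)*(-50) = 784*(-50) = -39200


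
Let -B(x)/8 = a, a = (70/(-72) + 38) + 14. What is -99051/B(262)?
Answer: 891459/3674 ≈ 242.64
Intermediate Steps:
a = 1837/36 (a = (70*(-1/72) + 38) + 14 = (-35/36 + 38) + 14 = 1333/36 + 14 = 1837/36 ≈ 51.028)
B(x) = -3674/9 (B(x) = -8*1837/36 = -3674/9)
-99051/B(262) = -99051/(-3674/9) = -99051*(-9/3674) = 891459/3674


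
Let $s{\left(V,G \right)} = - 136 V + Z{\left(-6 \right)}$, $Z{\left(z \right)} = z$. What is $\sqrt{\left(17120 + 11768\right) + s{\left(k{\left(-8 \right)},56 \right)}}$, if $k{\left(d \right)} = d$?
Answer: $9 \sqrt{370} \approx 173.12$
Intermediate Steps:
$s{\left(V,G \right)} = -6 - 136 V$ ($s{\left(V,G \right)} = - 136 V - 6 = -6 - 136 V$)
$\sqrt{\left(17120 + 11768\right) + s{\left(k{\left(-8 \right)},56 \right)}} = \sqrt{\left(17120 + 11768\right) - -1082} = \sqrt{28888 + \left(-6 + 1088\right)} = \sqrt{28888 + 1082} = \sqrt{29970} = 9 \sqrt{370}$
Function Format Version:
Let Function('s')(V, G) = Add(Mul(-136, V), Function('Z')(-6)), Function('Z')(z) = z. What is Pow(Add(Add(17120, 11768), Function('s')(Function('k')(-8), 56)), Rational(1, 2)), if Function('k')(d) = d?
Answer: Mul(9, Pow(370, Rational(1, 2))) ≈ 173.12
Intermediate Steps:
Function('s')(V, G) = Add(-6, Mul(-136, V)) (Function('s')(V, G) = Add(Mul(-136, V), -6) = Add(-6, Mul(-136, V)))
Pow(Add(Add(17120, 11768), Function('s')(Function('k')(-8), 56)), Rational(1, 2)) = Pow(Add(Add(17120, 11768), Add(-6, Mul(-136, -8))), Rational(1, 2)) = Pow(Add(28888, Add(-6, 1088)), Rational(1, 2)) = Pow(Add(28888, 1082), Rational(1, 2)) = Pow(29970, Rational(1, 2)) = Mul(9, Pow(370, Rational(1, 2)))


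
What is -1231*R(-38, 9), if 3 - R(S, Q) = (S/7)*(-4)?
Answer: 161261/7 ≈ 23037.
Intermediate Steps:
R(S, Q) = 3 + 4*S/7 (R(S, Q) = 3 - S/7*(-4) = 3 - (-4)*S/7 = 3 + 4*S/7)
-1231*R(-38, 9) = -1231*(3 + (4/7)*(-38)) = -1231*(3 - 152/7) = -1231*(-131/7) = 161261/7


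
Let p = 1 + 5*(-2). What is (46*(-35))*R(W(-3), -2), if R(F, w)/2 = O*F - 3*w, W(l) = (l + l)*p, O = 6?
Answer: -1062600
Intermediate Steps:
p = -9 (p = 1 - 10 = -9)
W(l) = -18*l (W(l) = (l + l)*(-9) = (2*l)*(-9) = -18*l)
R(F, w) = -6*w + 12*F (R(F, w) = 2*(6*F - 3*w) = 2*(-3*w + 6*F) = -6*w + 12*F)
(46*(-35))*R(W(-3), -2) = (46*(-35))*(-6*(-2) + 12*(-18*(-3))) = -1610*(12 + 12*54) = -1610*(12 + 648) = -1610*660 = -1062600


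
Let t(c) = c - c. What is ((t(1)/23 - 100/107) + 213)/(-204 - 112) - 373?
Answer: -12634567/33812 ≈ -373.67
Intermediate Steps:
t(c) = 0
((t(1)/23 - 100/107) + 213)/(-204 - 112) - 373 = ((0/23 - 100/107) + 213)/(-204 - 112) - 373 = ((0*(1/23) - 100*1/107) + 213)/(-316) - 373 = ((0 - 100/107) + 213)*(-1/316) - 373 = (-100/107 + 213)*(-1/316) - 373 = (22691/107)*(-1/316) - 373 = -22691/33812 - 373 = -12634567/33812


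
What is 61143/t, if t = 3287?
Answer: 61143/3287 ≈ 18.601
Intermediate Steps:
61143/t = 61143/3287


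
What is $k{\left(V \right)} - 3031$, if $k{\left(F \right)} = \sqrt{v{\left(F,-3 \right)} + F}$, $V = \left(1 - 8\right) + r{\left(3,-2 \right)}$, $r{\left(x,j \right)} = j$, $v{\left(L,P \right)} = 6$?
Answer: $-3031 + i \sqrt{3} \approx -3031.0 + 1.732 i$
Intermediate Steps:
$V = -9$ ($V = \left(1 - 8\right) - 2 = -7 - 2 = -9$)
$k{\left(F \right)} = \sqrt{6 + F}$
$k{\left(V \right)} - 3031 = \sqrt{6 - 9} - 3031 = \sqrt{-3} - 3031 = i \sqrt{3} - 3031 = -3031 + i \sqrt{3}$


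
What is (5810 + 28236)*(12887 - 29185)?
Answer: -554881708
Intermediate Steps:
(5810 + 28236)*(12887 - 29185) = 34046*(-16298) = -554881708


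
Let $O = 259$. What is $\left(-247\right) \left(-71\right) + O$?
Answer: $17796$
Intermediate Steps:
$\left(-247\right) \left(-71\right) + O = \left(-247\right) \left(-71\right) + 259 = 17537 + 259 = 17796$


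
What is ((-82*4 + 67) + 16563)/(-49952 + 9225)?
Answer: -16302/40727 ≈ -0.40028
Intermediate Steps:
((-82*4 + 67) + 16563)/(-49952 + 9225) = ((-328 + 67) + 16563)/(-40727) = (-261 + 16563)*(-1/40727) = 16302*(-1/40727) = -16302/40727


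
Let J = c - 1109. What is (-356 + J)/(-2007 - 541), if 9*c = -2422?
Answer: 15607/22932 ≈ 0.68058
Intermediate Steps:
c = -2422/9 (c = (⅑)*(-2422) = -2422/9 ≈ -269.11)
J = -12403/9 (J = -2422/9 - 1109 = -12403/9 ≈ -1378.1)
(-356 + J)/(-2007 - 541) = (-356 - 12403/9)/(-2007 - 541) = -15607/9/(-2548) = -15607/9*(-1/2548) = 15607/22932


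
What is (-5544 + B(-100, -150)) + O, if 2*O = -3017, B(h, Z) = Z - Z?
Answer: -14105/2 ≈ -7052.5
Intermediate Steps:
B(h, Z) = 0
O = -3017/2 (O = (½)*(-3017) = -3017/2 ≈ -1508.5)
(-5544 + B(-100, -150)) + O = (-5544 + 0) - 3017/2 = -5544 - 3017/2 = -14105/2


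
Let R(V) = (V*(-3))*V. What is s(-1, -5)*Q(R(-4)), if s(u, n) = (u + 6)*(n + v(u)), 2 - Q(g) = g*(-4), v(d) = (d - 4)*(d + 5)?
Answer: 23750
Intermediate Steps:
v(d) = (-4 + d)*(5 + d)
R(V) = -3*V² (R(V) = (-3*V)*V = -3*V²)
Q(g) = 2 + 4*g (Q(g) = 2 - g*(-4) = 2 - (-4)*g = 2 + 4*g)
s(u, n) = (6 + u)*(-20 + n + u + u²) (s(u, n) = (u + 6)*(n + (-20 + u + u²)) = (6 + u)*(-20 + n + u + u²))
s(-1, -5)*Q(R(-4)) = (-120 + (-1)³ - 14*(-1) + 6*(-5) + 7*(-1)² - 5*(-1))*(2 + 4*(-3*(-4)²)) = (-120 - 1 + 14 - 30 + 7*1 + 5)*(2 + 4*(-3*16)) = (-120 - 1 + 14 - 30 + 7 + 5)*(2 + 4*(-48)) = -125*(2 - 192) = -125*(-190) = 23750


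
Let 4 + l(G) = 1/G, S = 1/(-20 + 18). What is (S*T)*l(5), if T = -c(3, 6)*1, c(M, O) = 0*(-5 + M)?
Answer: 0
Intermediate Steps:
S = -½ (S = 1/(-2) = -½ ≈ -0.50000)
l(G) = -4 + 1/G
c(M, O) = 0
T = 0 (T = -1*0*1 = 0*1 = 0)
(S*T)*l(5) = (-½*0)*(-4 + 1/5) = 0*(-4 + ⅕) = 0*(-19/5) = 0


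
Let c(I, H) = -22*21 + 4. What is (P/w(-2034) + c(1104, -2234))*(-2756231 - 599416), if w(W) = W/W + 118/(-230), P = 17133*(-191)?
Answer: 1262904436254471/56 ≈ 2.2552e+13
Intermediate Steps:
c(I, H) = -458 (c(I, H) = -462 + 4 = -458)
P = -3272403
w(W) = 56/115 (w(W) = 1 + 118*(-1/230) = 1 - 59/115 = 56/115)
(P/w(-2034) + c(1104, -2234))*(-2756231 - 599416) = (-3272403/56/115 - 458)*(-2756231 - 599416) = (-3272403*115/56 - 458)*(-3355647) = (-376326345/56 - 458)*(-3355647) = -376351993/56*(-3355647) = 1262904436254471/56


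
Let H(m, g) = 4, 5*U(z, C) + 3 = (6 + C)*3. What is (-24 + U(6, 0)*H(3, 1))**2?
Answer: 144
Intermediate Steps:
U(z, C) = 3 + 3*C/5 (U(z, C) = -3/5 + ((6 + C)*3)/5 = -3/5 + (18 + 3*C)/5 = -3/5 + (18/5 + 3*C/5) = 3 + 3*C/5)
(-24 + U(6, 0)*H(3, 1))**2 = (-24 + (3 + (3/5)*0)*4)**2 = (-24 + (3 + 0)*4)**2 = (-24 + 3*4)**2 = (-24 + 12)**2 = (-12)**2 = 144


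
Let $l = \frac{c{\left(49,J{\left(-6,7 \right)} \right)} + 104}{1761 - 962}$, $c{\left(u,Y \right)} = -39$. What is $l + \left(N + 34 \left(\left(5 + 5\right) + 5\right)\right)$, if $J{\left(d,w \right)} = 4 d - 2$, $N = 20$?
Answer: $\frac{423535}{799} \approx 530.08$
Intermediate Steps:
$J{\left(d,w \right)} = -2 + 4 d$
$l = \frac{65}{799}$ ($l = \frac{-39 + 104}{1761 - 962} = \frac{65}{799} \approx 0.081352$)
$l + \left(N + 34 \left(\left(5 + 5\right) + 5\right)\right) = \frac{65}{799} + \left(20 + 34 \left(\left(5 + 5\right) + 5\right)\right) = \frac{65}{799} + \left(20 + 34 \left(10 + 5\right)\right) = \frac{65}{799} + \left(20 + 34 \cdot 15\right) = \frac{65}{799} + \left(20 + 510\right) = \frac{65}{799} + 530 = \frac{423535}{799}$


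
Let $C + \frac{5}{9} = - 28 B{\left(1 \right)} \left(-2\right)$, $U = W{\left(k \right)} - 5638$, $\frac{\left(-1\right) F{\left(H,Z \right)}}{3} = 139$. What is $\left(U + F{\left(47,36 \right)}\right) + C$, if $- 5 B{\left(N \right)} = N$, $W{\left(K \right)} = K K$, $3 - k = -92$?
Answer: $\frac{133121}{45} \approx 2958.2$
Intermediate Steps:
$k = 95$ ($k = 3 - -92 = 3 + 92 = 95$)
$W{\left(K \right)} = K^{2}$
$F{\left(H,Z \right)} = -417$ ($F{\left(H,Z \right)} = \left(-3\right) 139 = -417$)
$B{\left(N \right)} = - \frac{N}{5}$
$U = 3387$ ($U = 95^{2} - 5638 = 9025 - 5638 = 3387$)
$C = - \frac{529}{45}$ ($C = - \frac{5}{9} + - 28 \left(\left(- \frac{1}{5}\right) 1\right) \left(-2\right) = - \frac{5}{9} + \left(-28\right) \left(- \frac{1}{5}\right) \left(-2\right) = - \frac{5}{9} + \frac{28}{5} \left(-2\right) = - \frac{5}{9} - \frac{56}{5} = - \frac{529}{45} \approx -11.756$)
$\left(U + F{\left(47,36 \right)}\right) + C = \left(3387 - 417\right) - \frac{529}{45} = 2970 - \frac{529}{45} = \frac{133121}{45}$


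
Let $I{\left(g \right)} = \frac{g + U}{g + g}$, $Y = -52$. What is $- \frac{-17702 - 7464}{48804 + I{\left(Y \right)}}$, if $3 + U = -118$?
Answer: $\frac{2617264}{5075789} \approx 0.51564$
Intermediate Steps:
$U = -121$ ($U = -3 - 118 = -121$)
$I{\left(g \right)} = \frac{-121 + g}{2 g}$ ($I{\left(g \right)} = \frac{g - 121}{g + g} = \frac{-121 + g}{2 g}$)
$- \frac{-17702 - 7464}{48804 + I{\left(Y \right)}} = - \frac{-17702 - 7464}{48804 + \frac{-121 - 52}{2 \left(-52\right)}} = - \frac{-25166}{48804 + \frac{1}{2} \left(- \frac{1}{52}\right) \left(-173\right)} = - \frac{-25166}{48804 + \frac{173}{104}} = - \frac{-25166}{\frac{5075789}{104}} = - \frac{\left(-25166\right) 104}{5075789} = \left(-1\right) \left(- \frac{2617264}{5075789}\right) = \frac{2617264}{5075789}$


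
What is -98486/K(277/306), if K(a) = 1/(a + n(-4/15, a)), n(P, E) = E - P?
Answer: -156494254/765 ≈ -2.0457e+5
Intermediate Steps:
K(a) = 1/(4/15 + 2*a) (K(a) = 1/(a + (a - (-4)/15)) = 1/(a + (a - 1*(-4/15))) = 1/(a + (a + 4/15)) = 1/(a + (4/15 + a)) = 1/(4/15 + 2*a))
-98486/K(277/306) = -98486/(15/(2*(2 + 15*(277/306)))) = -98486/(15/(2*(2 + 1385/102))) = -98486/(15/(2*(1589/102))) = -98486/((15/2)*(102/1589)) = -98486/765/1589 = -98486*1589/765 = -156494254/765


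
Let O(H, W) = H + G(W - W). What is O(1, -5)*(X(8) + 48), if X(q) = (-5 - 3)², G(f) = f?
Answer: 112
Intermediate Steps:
O(H, W) = H (O(H, W) = H + (W - W) = H + 0 = H)
X(q) = 64 (X(q) = (-8)² = 64)
O(1, -5)*(X(8) + 48) = 1*(64 + 48) = 1*112 = 112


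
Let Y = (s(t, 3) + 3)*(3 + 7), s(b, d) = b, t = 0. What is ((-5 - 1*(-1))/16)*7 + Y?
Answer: 113/4 ≈ 28.250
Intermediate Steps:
Y = 30 (Y = (0 + 3)*(3 + 7) = 3*10 = 30)
((-5 - 1*(-1))/16)*7 + Y = ((-5 - 1*(-1))/16)*7 + 30 = ((-5 + 1)*(1/16))*7 + 30 = -4*1/16*7 + 30 = -¼*7 + 30 = -7/4 + 30 = 113/4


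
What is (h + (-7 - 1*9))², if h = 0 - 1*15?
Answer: 961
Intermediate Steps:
h = -15 (h = 0 - 15 = -15)
(h + (-7 - 1*9))² = (-15 + (-7 - 1*9))² = (-15 + (-7 - 9))² = (-15 - 16)² = (-31)² = 961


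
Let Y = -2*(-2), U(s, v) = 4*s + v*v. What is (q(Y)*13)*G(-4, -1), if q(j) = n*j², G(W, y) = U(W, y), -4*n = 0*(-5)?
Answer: 0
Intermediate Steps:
n = 0 (n = -0*(-5) = -¼*0 = 0)
U(s, v) = v² + 4*s (U(s, v) = 4*s + v² = v² + 4*s)
G(W, y) = y² + 4*W
Y = 4
q(j) = 0 (q(j) = 0*j² = 0)
(q(Y)*13)*G(-4, -1) = (0*13)*((-1)² + 4*(-4)) = 0*(1 - 16) = 0*(-15) = 0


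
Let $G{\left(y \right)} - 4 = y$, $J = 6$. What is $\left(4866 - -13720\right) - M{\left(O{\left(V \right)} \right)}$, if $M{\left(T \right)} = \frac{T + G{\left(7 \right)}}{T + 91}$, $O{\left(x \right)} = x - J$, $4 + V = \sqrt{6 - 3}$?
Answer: $\frac{20314485}{1093} - \frac{40 \sqrt{3}}{3279} \approx 18586.0$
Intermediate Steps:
$G{\left(y \right)} = 4 + y$
$V = -4 + \sqrt{3}$ ($V = -4 + \sqrt{6 - 3} = -4 + \sqrt{3} \approx -2.2679$)
$O{\left(x \right)} = -6 + x$ ($O{\left(x \right)} = x - 6 = -6 + x$)
$M{\left(T \right)} = \frac{11 + T}{91 + T}$ ($M{\left(T \right)} = \frac{T + \left(4 + 7\right)}{T + 91} = \frac{T + 11}{91 + T} = \frac{11 + T}{91 + T}$)
$\left(4866 - -13720\right) - M{\left(O{\left(V \right)} \right)} = \left(4866 - -13720\right) - \frac{11 - \left(10 - \sqrt{3}\right)}{91 - \left(10 - \sqrt{3}\right)} = \left(4866 + 13720\right) - \frac{11 - \left(10 - \sqrt{3}\right)}{91 - \left(10 - \sqrt{3}\right)} = 18586 - \frac{1 + \sqrt{3}}{81 + \sqrt{3}}$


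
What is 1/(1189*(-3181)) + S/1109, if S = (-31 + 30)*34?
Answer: -128596215/4194469781 ≈ -0.030659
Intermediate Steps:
S = -34 (S = -1*34 = -34)
1/(1189*(-3181)) + S/1109 = 1/(1189*(-3181)) - 34/1109 = (1/1189)*(-1/3181) - 34*1/1109 = -1/3782209 - 34/1109 = -128596215/4194469781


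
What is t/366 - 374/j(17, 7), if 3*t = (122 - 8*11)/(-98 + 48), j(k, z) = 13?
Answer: -10266521/356850 ≈ -28.770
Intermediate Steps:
t = -17/75 (t = ((122 - 8*11)/(-98 + 48))/3 = ((122 - 88)/(-50))/3 = (34*(-1/50))/3 = (⅓)*(-17/25) = -17/75 ≈ -0.22667)
t/366 - 374/j(17, 7) = -17/75/366 - 374/13 = -17/75*1/366 - 374*1/13 = -17/27450 - 374/13 = -10266521/356850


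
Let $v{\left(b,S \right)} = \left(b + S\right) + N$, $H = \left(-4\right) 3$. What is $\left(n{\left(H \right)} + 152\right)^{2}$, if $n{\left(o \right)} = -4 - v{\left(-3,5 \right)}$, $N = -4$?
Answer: $22500$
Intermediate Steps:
$H = -12$
$v{\left(b,S \right)} = -4 + S + b$ ($v{\left(b,S \right)} = \left(b + S\right) - 4 = \left(S + b\right) - 4 = -4 + S + b$)
$n{\left(o \right)} = -2$ ($n{\left(o \right)} = -4 - \left(-4 + 5 - 3\right) = -4 - -2 = -4 + 2 = -2$)
$\left(n{\left(H \right)} + 152\right)^{2} = \left(-2 + 152\right)^{2} = 150^{2} = 22500$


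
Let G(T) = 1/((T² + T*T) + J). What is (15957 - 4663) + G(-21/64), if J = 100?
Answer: 2317993902/205241 ≈ 11294.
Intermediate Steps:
G(T) = 1/(100 + 2*T²) (G(T) = 1/((T² + T*T) + 100) = 1/((T² + T²) + 100) = 1/(2*T² + 100) = 1/(100 + 2*T²))
(15957 - 4663) + G(-21/64) = (15957 - 4663) + 1/(2*(50 + (-21/64)²)) = 11294 + 1/(2*(50 + (-21*1/64)²)) = 11294 + 1/(2*(50 + (-21/64)²)) = 11294 + 1/(2*(50 + 441/4096)) = 11294 + 1/(2*(205241/4096)) = 11294 + (½)*(4096/205241) = 11294 + 2048/205241 = 2317993902/205241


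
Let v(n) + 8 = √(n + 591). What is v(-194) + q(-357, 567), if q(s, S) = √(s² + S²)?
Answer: -8 + √397 + 21*√1018 ≈ 681.95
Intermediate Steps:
v(n) = -8 + √(591 + n) (v(n) = -8 + √(n + 591) = -8 + √(591 + n))
q(s, S) = √(S² + s²)
v(-194) + q(-357, 567) = (-8 + √(591 - 194)) + √(567² + (-357)²) = (-8 + √397) + √(321489 + 127449) = (-8 + √397) + √448938 = (-8 + √397) + 21*√1018 = -8 + √397 + 21*√1018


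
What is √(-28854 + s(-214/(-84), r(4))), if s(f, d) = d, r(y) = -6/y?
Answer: I*√115422/2 ≈ 169.87*I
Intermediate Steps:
√(-28854 + s(-214/(-84), r(4))) = √(-28854 - 6/4) = √(-28854 - 6*¼) = √(-28854 - 3/2) = √(-57711/2) = I*√115422/2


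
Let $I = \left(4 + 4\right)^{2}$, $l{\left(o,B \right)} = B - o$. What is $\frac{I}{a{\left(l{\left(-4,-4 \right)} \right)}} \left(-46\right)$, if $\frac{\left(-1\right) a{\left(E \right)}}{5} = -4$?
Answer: $- \frac{736}{5} \approx -147.2$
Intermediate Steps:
$a{\left(E \right)} = 20$ ($a{\left(E \right)} = \left(-5\right) \left(-4\right) = 20$)
$I = 64$ ($I = 8^{2} = 64$)
$\frac{I}{a{\left(l{\left(-4,-4 \right)} \right)}} \left(-46\right) = \frac{64}{20} \left(-46\right) = 64 \cdot \frac{1}{20} \left(-46\right) = \frac{16}{5} \left(-46\right) = - \frac{736}{5}$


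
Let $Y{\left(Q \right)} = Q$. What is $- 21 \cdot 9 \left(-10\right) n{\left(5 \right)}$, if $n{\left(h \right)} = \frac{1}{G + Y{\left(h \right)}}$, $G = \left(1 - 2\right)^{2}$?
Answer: $315$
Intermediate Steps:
$G = 1$ ($G = \left(-1\right)^{2} = 1$)
$n{\left(h \right)} = \frac{1}{1 + h}$
$- 21 \cdot 9 \left(-10\right) n{\left(5 \right)} = - 21 \frac{9 \left(-10\right)}{1 + 5} = - 21 \left(- \frac{90}{6}\right) = - 21 \left(\left(-90\right) \frac{1}{6}\right) = \left(-21\right) \left(-15\right) = 315$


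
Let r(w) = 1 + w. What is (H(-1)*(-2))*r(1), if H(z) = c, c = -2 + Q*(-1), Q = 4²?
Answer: 72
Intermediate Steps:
Q = 16
c = -18 (c = -2 + 16*(-1) = -2 - 16 = -18)
H(z) = -18
(H(-1)*(-2))*r(1) = (-18*(-2))*(1 + 1) = 36*2 = 72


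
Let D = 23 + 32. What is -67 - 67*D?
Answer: -3752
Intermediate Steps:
D = 55
-67 - 67*D = -67 - 67*55 = -67 - 3685 = -3752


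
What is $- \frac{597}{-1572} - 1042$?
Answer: $- \frac{545809}{524} \approx -1041.6$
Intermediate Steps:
$- \frac{597}{-1572} - 1042 = \left(-597\right) \left(- \frac{1}{1572}\right) - 1042 = \frac{199}{524} - 1042 = - \frac{545809}{524}$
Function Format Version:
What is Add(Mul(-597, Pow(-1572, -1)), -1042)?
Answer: Rational(-545809, 524) ≈ -1041.6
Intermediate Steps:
Add(Mul(-597, Pow(-1572, -1)), -1042) = Add(Mul(-597, Rational(-1, 1572)), -1042) = Add(Rational(199, 524), -1042) = Rational(-545809, 524)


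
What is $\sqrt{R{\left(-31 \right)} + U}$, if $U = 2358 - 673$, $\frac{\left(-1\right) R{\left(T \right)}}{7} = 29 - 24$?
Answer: $5 \sqrt{66} \approx 40.62$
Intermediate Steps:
$R{\left(T \right)} = -35$ ($R{\left(T \right)} = - 7 \left(29 - 24\right) = \left(-7\right) 5 = -35$)
$U = 1685$
$\sqrt{R{\left(-31 \right)} + U} = \sqrt{-35 + 1685} = \sqrt{1650} = 5 \sqrt{66}$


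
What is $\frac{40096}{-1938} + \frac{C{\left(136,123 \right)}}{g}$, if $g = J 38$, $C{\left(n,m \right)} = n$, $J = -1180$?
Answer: $- \frac{5915027}{285855} \approx -20.692$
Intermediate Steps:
$g = -44840$ ($g = \left(-1180\right) 38 = -44840$)
$\frac{40096}{-1938} + \frac{C{\left(136,123 \right)}}{g} = \frac{40096}{-1938} + \frac{136}{-44840} = 40096 \left(- \frac{1}{1938}\right) + 136 \left(- \frac{1}{44840}\right) = - \frac{20048}{969} - \frac{17}{5605} = - \frac{5915027}{285855}$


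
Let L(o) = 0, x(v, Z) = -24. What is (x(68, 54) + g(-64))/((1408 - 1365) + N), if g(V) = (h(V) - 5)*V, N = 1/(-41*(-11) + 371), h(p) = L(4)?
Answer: 243312/35347 ≈ 6.8835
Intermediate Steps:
h(p) = 0
N = 1/822 (N = 1/(451 + 371) = 1/822 ≈ 0.0012165)
g(V) = -5*V (g(V) = (0 - 5)*V = -5*V)
(x(68, 54) + g(-64))/((1408 - 1365) + N) = (-24 - 5*(-64))/((1408 - 1365) + 1/822) = (-24 + 320)/(43 + 1/822) = 296/(35347/822) = 296*(822/35347) = 243312/35347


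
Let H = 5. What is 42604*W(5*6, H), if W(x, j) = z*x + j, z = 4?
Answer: 5325500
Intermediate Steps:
W(x, j) = j + 4*x (W(x, j) = 4*x + j = j + 4*x)
42604*W(5*6, H) = 42604*(5 + 4*(5*6)) = 42604*(5 + 4*30) = 42604*(5 + 120) = 42604*125 = 5325500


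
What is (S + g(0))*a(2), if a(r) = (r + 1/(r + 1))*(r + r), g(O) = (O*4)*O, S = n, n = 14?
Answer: 392/3 ≈ 130.67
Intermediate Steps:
S = 14
g(O) = 4*O² (g(O) = (4*O)*O = 4*O²)
a(r) = 2*r*(r + 1/(1 + r)) (a(r) = (r + 1/(1 + r))*(2*r) = 2*r*(r + 1/(1 + r)))
(S + g(0))*a(2) = (14 + 4*0²)*(2*2*(1 + 2 + 2²)/(1 + 2)) = (14 + 4*0)*(2*2*(1 + 2 + 4)/3) = (14 + 0)*(2*2*(⅓)*7) = 14*(28/3) = 392/3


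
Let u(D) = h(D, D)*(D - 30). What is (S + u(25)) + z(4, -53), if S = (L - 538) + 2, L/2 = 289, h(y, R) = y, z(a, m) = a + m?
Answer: -132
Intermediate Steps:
L = 578 (L = 2*289 = 578)
u(D) = D*(-30 + D) (u(D) = D*(D - 30) = D*(-30 + D))
S = 42 (S = (578 - 538) + 2 = 40 + 2 = 42)
(S + u(25)) + z(4, -53) = (42 + 25*(-30 + 25)) + (4 - 53) = (42 + 25*(-5)) - 49 = (42 - 125) - 49 = -83 - 49 = -132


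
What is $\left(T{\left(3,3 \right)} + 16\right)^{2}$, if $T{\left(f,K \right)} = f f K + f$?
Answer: $2116$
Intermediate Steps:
$T{\left(f,K \right)} = f + K f^{2}$ ($T{\left(f,K \right)} = f^{2} K + f = K f^{2} + f = f + K f^{2}$)
$\left(T{\left(3,3 \right)} + 16\right)^{2} = \left(3 \left(1 + 3 \cdot 3\right) + 16\right)^{2} = \left(3 \left(1 + 9\right) + 16\right)^{2} = \left(3 \cdot 10 + 16\right)^{2} = \left(30 + 16\right)^{2} = 46^{2} = 2116$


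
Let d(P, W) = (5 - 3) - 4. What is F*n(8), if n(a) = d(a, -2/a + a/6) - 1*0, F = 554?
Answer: -1108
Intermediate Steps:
d(P, W) = -2 (d(P, W) = 2 - 4 = -2)
n(a) = -2 (n(a) = -2 - 1*0 = -2 + 0 = -2)
F*n(8) = 554*(-2) = -1108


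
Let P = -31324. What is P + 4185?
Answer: -27139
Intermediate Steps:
P + 4185 = -31324 + 4185 = -27139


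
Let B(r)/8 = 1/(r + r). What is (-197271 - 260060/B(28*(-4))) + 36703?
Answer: 7121112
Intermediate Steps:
B(r) = 4/r (B(r) = 8/(r + r) = 8/((2*r)) = 8*(1/(2*r)) = 4/r)
(-197271 - 260060/B(28*(-4))) + 36703 = (-197271 - 260060/(4/((28*(-4))))) + 36703 = (-197271 - 260060/(4/(-112))) + 36703 = (-197271 - 260060/(4*(-1/112))) + 36703 = (-197271 - 260060/(-1/28)) + 36703 = (-197271 - 260060*(-28)) + 36703 = (-197271 + 7281680) + 36703 = 7084409 + 36703 = 7121112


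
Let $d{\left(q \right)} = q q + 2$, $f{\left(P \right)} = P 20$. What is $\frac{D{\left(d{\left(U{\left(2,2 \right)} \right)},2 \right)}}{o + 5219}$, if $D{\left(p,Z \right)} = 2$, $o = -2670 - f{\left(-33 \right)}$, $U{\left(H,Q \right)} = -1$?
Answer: $\frac{2}{3209} \approx 0.00062325$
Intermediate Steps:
$f{\left(P \right)} = 20 P$
$o = -2010$ ($o = -2670 - 20 \left(-33\right) = -2670 - -660 = -2670 + 660 = -2010$)
$d{\left(q \right)} = 2 + q^{2}$ ($d{\left(q \right)} = q^{2} + 2 = 2 + q^{2}$)
$\frac{D{\left(d{\left(U{\left(2,2 \right)} \right)},2 \right)}}{o + 5219} = \frac{1}{-2010 + 5219} \cdot 2 = \frac{1}{3209} \cdot 2 = \frac{2}{3209}$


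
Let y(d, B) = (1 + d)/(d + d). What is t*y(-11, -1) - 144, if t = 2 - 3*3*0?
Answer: -1574/11 ≈ -143.09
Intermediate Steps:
t = 2 (t = 2 - 9*0 = 2 + 0 = 2)
y(d, B) = (1 + d)/(2*d) (y(d, B) = (1 + d)/((2*d)) = (1 + d)*(1/(2*d)) = (1 + d)/(2*d))
t*y(-11, -1) - 144 = 2*((½)*(1 - 11)/(-11)) - 144 = 2*((½)*(-1/11)*(-10)) - 144 = 2*(5/11) - 144 = 10/11 - 144 = -1574/11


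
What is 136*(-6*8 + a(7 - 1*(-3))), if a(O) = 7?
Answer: -5576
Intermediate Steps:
136*(-6*8 + a(7 - 1*(-3))) = 136*(-6*8 + 7) = 136*(-48 + 7) = 136*(-41) = -5576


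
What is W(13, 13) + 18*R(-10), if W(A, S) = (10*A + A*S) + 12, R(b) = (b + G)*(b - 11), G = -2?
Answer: 4847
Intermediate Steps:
R(b) = (-11 + b)*(-2 + b) (R(b) = (b - 2)*(b - 11) = (-2 + b)*(-11 + b) = (-11 + b)*(-2 + b))
W(A, S) = 12 + 10*A + A*S
W(13, 13) + 18*R(-10) = (12 + 10*13 + 13*13) + 18*(22 + (-10)**2 - 13*(-10)) = (12 + 130 + 169) + 18*(22 + 100 + 130) = 311 + 18*252 = 311 + 4536 = 4847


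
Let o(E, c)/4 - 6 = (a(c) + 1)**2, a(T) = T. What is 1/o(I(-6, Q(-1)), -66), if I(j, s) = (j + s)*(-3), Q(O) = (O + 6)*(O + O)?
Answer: 1/16924 ≈ 5.9088e-5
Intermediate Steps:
Q(O) = 2*O*(6 + O) (Q(O) = (6 + O)*(2*O) = 2*O*(6 + O))
I(j, s) = -3*j - 3*s
o(E, c) = 24 + 4*(1 + c)**2 (o(E, c) = 24 + 4*(c + 1)**2 = 24 + 4*(1 + c)**2)
1/o(I(-6, Q(-1)), -66) = 1/(24 + 4*(1 - 66)**2) = 1/(24 + 4*(-65)**2) = 1/(24 + 4*4225) = 1/(24 + 16900) = 1/16924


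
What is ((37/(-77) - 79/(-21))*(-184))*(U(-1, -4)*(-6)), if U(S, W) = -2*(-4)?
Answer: 2231552/77 ≈ 28981.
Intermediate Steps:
U(S, W) = 8
((37/(-77) - 79/(-21))*(-184))*(U(-1, -4)*(-6)) = ((37/(-77) - 79/(-21))*(-184))*(8*(-6)) = ((37*(-1/77) - 79*(-1/21))*(-184))*(-48) = ((-37/77 + 79/21)*(-184))*(-48) = ((758/231)*(-184))*(-48) = -139472/231*(-48) = 2231552/77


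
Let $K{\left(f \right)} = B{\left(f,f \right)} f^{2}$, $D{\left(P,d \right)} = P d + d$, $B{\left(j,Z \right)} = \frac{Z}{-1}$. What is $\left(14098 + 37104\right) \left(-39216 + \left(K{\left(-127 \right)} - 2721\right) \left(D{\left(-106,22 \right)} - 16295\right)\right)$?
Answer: $-1948726652332652$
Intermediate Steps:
$B{\left(j,Z \right)} = - Z$ ($B{\left(j,Z \right)} = Z \left(-1\right) = - Z$)
$D{\left(P,d \right)} = d + P d$
$K{\left(f \right)} = - f^{3}$ ($K{\left(f \right)} = - f f^{2} = - f^{3}$)
$\left(14098 + 37104\right) \left(-39216 + \left(K{\left(-127 \right)} - 2721\right) \left(D{\left(-106,22 \right)} - 16295\right)\right) = \left(14098 + 37104\right) \left(-39216 + \left(- \left(-127\right)^{3} - 2721\right) \left(22 \left(1 - 106\right) - 16295\right)\right) = 51202 \left(-39216 + \left(\left(-1\right) \left(-2048383\right) - 2721\right) \left(22 \left(-105\right) - 16295\right)\right) = 51202 \left(-39216 + \left(2048383 - 2721\right) \left(-2310 - 16295\right)\right) = 51202 \left(-39216 + 2045662 \left(-18605\right)\right) = 51202 \left(-39216 - 38059541510\right) = 51202 \left(-38059580726\right) = -1948726652332652$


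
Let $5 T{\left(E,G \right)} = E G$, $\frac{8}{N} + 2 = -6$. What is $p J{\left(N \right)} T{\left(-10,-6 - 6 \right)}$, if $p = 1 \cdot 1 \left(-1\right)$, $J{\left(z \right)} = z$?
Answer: $24$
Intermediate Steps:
$N = -1$ ($N = \frac{8}{-2 - 6} = \frac{8}{-8} = 8 \left(- \frac{1}{8}\right) = -1$)
$T{\left(E,G \right)} = \frac{E G}{5}$
$p = -1$ ($p = 1 \left(-1\right) = -1$)
$p J{\left(N \right)} T{\left(-10,-6 - 6 \right)} = \left(-1\right) \left(-1\right) \frac{1}{5} \left(-10\right) \left(-6 - 6\right) = 1 \cdot \frac{1}{5} \left(-10\right) \left(-6 - 6\right) = 1 \cdot \frac{1}{5} \left(-10\right) \left(-12\right) = 1 \cdot 24 = 24$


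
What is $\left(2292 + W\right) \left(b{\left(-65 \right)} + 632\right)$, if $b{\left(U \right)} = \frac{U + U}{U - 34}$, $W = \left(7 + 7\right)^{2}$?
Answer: $\frac{155992624}{99} \approx 1.5757 \cdot 10^{6}$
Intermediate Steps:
$W = 196$ ($W = 14^{2} = 196$)
$b{\left(U \right)} = \frac{2 U}{-34 + U}$
$\left(2292 + W\right) \left(b{\left(-65 \right)} + 632\right) = \left(2292 + 196\right) \left(2 \left(-65\right) \frac{1}{-34 - 65} + 632\right) = 2488 \left(2 \left(-65\right) \frac{1}{-99} + 632\right) = 2488 \left(2 \left(-65\right) \left(- \frac{1}{99}\right) + 632\right) = 2488 \left(\frac{130}{99} + 632\right) = 2488 \cdot \frac{62698}{99} = \frac{155992624}{99}$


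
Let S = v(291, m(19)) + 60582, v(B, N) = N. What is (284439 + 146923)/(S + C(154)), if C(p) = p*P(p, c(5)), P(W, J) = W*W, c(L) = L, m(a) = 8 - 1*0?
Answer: 215681/1856427 ≈ 0.11618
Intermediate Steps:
m(a) = 8 (m(a) = 8 + 0 = 8)
P(W, J) = W**2
S = 60590 (S = 8 + 60582 = 60590)
C(p) = p**3 (C(p) = p*p**2 = p**3)
(284439 + 146923)/(S + C(154)) = (284439 + 146923)/(60590 + 154**3) = 431362/(60590 + 3652264) = 431362/3712854 = 431362*(1/3712854) = 215681/1856427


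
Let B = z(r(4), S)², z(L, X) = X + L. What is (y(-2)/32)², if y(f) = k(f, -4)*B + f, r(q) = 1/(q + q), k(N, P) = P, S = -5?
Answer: 2411809/262144 ≈ 9.2003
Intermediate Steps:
r(q) = 1/(2*q)
z(L, X) = L + X
B = 1521/64 (B = ((½)/4 - 5)² = ((½)*(¼) - 5)² = (⅛ - 5)² = (-39/8)² = 1521/64 ≈ 23.766)
y(f) = -1521/16 + f (y(f) = -4*1521/64 + f = -1521/16 + f)
(y(-2)/32)² = ((-1521/16 - 2)/32)² = (-1553/16*1/32)² = (-1553/512)² = 2411809/262144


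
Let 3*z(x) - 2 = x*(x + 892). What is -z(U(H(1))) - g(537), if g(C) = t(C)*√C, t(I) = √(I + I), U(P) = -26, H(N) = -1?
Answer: 22514/3 - 537*√2 ≈ 6745.2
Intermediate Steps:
t(I) = √2*√I (t(I) = √(2*I) = √2*√I)
g(C) = C*√2 (g(C) = (√2*√C)*√C = C*√2)
z(x) = ⅔ + x*(892 + x)/3 (z(x) = ⅔ + (x*(x + 892))/3 = ⅔ + (x*(892 + x))/3 = ⅔ + x*(892 + x)/3)
-z(U(H(1))) - g(537) = -(⅔ + (⅓)*(-26)² + (892/3)*(-26)) - 537*√2 = -(⅔ + (⅓)*676 - 23192/3) - 537*√2 = -(⅔ + 676/3 - 23192/3) - 537*√2 = -1*(-22514/3) - 537*√2 = 22514/3 - 537*√2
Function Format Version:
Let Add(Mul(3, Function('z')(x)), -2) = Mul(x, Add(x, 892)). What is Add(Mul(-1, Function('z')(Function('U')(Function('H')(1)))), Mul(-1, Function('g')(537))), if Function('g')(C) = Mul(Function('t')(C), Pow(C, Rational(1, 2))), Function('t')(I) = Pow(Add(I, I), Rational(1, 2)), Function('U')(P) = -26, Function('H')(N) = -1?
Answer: Add(Rational(22514, 3), Mul(-537, Pow(2, Rational(1, 2)))) ≈ 6745.2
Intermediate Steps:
Function('t')(I) = Mul(Pow(2, Rational(1, 2)), Pow(I, Rational(1, 2))) (Function('t')(I) = Pow(Mul(2, I), Rational(1, 2)) = Mul(Pow(2, Rational(1, 2)), Pow(I, Rational(1, 2))))
Function('g')(C) = Mul(C, Pow(2, Rational(1, 2))) (Function('g')(C) = Mul(Mul(Pow(2, Rational(1, 2)), Pow(C, Rational(1, 2))), Pow(C, Rational(1, 2))) = Mul(C, Pow(2, Rational(1, 2))))
Function('z')(x) = Add(Rational(2, 3), Mul(Rational(1, 3), x, Add(892, x))) (Function('z')(x) = Add(Rational(2, 3), Mul(Rational(1, 3), Mul(x, Add(x, 892)))) = Add(Rational(2, 3), Mul(Rational(1, 3), Mul(x, Add(892, x)))) = Add(Rational(2, 3), Mul(Rational(1, 3), x, Add(892, x))))
Add(Mul(-1, Function('z')(Function('U')(Function('H')(1)))), Mul(-1, Function('g')(537))) = Add(Mul(-1, Add(Rational(2, 3), Mul(Rational(1, 3), Pow(-26, 2)), Mul(Rational(892, 3), -26))), Mul(-1, Mul(537, Pow(2, Rational(1, 2))))) = Add(Mul(-1, Add(Rational(2, 3), Mul(Rational(1, 3), 676), Rational(-23192, 3))), Mul(-537, Pow(2, Rational(1, 2)))) = Add(Mul(-1, Add(Rational(2, 3), Rational(676, 3), Rational(-23192, 3))), Mul(-537, Pow(2, Rational(1, 2)))) = Add(Mul(-1, Rational(-22514, 3)), Mul(-537, Pow(2, Rational(1, 2)))) = Add(Rational(22514, 3), Mul(-537, Pow(2, Rational(1, 2))))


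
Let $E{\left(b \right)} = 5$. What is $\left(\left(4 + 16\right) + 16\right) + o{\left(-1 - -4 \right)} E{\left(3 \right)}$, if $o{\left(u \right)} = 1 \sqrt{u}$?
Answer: $36 + 5 \sqrt{3} \approx 44.66$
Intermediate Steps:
$o{\left(u \right)} = \sqrt{u}$
$\left(\left(4 + 16\right) + 16\right) + o{\left(-1 - -4 \right)} E{\left(3 \right)} = \left(\left(4 + 16\right) + 16\right) + \sqrt{-1 - -4} \cdot 5 = \left(20 + 16\right) + \sqrt{-1 + 4} \cdot 5 = 36 + \sqrt{3} \cdot 5 = 36 + 5 \sqrt{3}$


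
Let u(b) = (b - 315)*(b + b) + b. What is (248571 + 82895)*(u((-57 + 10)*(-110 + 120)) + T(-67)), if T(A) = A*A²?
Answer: 144740263822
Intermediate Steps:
T(A) = A³
u(b) = b + 2*b*(-315 + b) (u(b) = (-315 + b)*(2*b) + b = 2*b*(-315 + b) + b = b + 2*b*(-315 + b))
(248571 + 82895)*(u((-57 + 10)*(-110 + 120)) + T(-67)) = (248571 + 82895)*(((-57 + 10)*(-110 + 120))*(-629 + 2*((-57 + 10)*(-110 + 120))) + (-67)³) = 331466*((-47*10)*(-629 + 2*(-47*10)) - 300763) = 331466*(-470*(-629 + 2*(-470)) - 300763) = 331466*(-470*(-629 - 940) - 300763) = 331466*(-470*(-1569) - 300763) = 331466*(737430 - 300763) = 331466*436667 = 144740263822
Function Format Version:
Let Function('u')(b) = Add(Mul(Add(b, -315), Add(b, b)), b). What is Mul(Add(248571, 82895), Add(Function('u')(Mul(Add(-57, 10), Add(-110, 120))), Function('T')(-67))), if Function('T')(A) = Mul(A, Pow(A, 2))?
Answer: 144740263822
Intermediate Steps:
Function('T')(A) = Pow(A, 3)
Function('u')(b) = Add(b, Mul(2, b, Add(-315, b))) (Function('u')(b) = Add(Mul(Add(-315, b), Mul(2, b)), b) = Add(Mul(2, b, Add(-315, b)), b) = Add(b, Mul(2, b, Add(-315, b))))
Mul(Add(248571, 82895), Add(Function('u')(Mul(Add(-57, 10), Add(-110, 120))), Function('T')(-67))) = Mul(Add(248571, 82895), Add(Mul(Mul(Add(-57, 10), Add(-110, 120)), Add(-629, Mul(2, Mul(Add(-57, 10), Add(-110, 120))))), Pow(-67, 3))) = Mul(331466, Add(Mul(Mul(-47, 10), Add(-629, Mul(2, Mul(-47, 10)))), -300763)) = Mul(331466, Add(Mul(-470, Add(-629, Mul(2, -470))), -300763)) = Mul(331466, Add(Mul(-470, Add(-629, -940)), -300763)) = Mul(331466, Add(Mul(-470, -1569), -300763)) = Mul(331466, Add(737430, -300763)) = Mul(331466, 436667) = 144740263822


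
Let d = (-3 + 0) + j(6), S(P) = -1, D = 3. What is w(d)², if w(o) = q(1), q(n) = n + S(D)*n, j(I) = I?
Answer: 0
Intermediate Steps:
d = 3 (d = (-3 + 0) + 6 = -3 + 6 = 3)
q(n) = 0 (q(n) = n - n = 0)
w(o) = 0
w(d)² = 0² = 0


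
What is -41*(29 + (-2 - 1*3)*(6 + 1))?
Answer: 246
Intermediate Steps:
-41*(29 + (-2 - 1*3)*(6 + 1)) = -41*(29 + (-2 - 3)*7) = -41*(29 - 5*7) = -41*(29 - 35) = -41*(-6) = 246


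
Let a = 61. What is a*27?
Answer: 1647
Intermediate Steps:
a*27 = 61*27 = 1647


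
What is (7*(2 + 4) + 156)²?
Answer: 39204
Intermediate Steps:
(7*(2 + 4) + 156)² = (7*6 + 156)² = (42 + 156)² = 198² = 39204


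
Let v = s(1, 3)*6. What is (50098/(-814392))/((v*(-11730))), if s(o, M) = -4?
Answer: -25049/114633817920 ≈ -2.1851e-7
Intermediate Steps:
v = -24 (v = -4*6 = -24)
(50098/(-814392))/((v*(-11730))) = (50098/(-814392))/((-24*(-11730))) = (50098*(-1/814392))/281520 = -25049/407196*1/281520 = -25049/114633817920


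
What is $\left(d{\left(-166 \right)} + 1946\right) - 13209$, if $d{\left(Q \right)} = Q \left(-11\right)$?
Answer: $-9437$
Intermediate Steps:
$d{\left(Q \right)} = - 11 Q$
$\left(d{\left(-166 \right)} + 1946\right) - 13209 = \left(\left(-11\right) \left(-166\right) + 1946\right) - 13209 = \left(1826 + 1946\right) - 13209 = 3772 - 13209 = -9437$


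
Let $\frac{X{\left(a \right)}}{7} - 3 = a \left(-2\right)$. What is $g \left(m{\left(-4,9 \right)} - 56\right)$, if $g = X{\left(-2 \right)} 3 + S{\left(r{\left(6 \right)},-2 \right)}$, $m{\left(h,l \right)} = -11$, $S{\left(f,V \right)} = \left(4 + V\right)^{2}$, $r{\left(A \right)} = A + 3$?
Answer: $-10117$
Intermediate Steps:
$r{\left(A \right)} = 3 + A$
$X{\left(a \right)} = 21 - 14 a$ ($X{\left(a \right)} = 21 + 7 a \left(-2\right) = 21 + 7 \left(- 2 a\right) = 21 - 14 a$)
$g = 151$ ($g = \left(21 - -28\right) 3 + \left(4 - 2\right)^{2} = \left(21 + 28\right) 3 + 2^{2} = 49 \cdot 3 + 4 = 147 + 4 = 151$)
$g \left(m{\left(-4,9 \right)} - 56\right) = 151 \left(-11 - 56\right) = 151 \left(-67\right) = -10117$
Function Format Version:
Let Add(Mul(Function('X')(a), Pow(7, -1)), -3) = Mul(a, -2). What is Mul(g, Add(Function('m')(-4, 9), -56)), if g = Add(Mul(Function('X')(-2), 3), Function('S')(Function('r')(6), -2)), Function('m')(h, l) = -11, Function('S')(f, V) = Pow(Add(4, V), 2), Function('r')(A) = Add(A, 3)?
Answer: -10117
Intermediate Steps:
Function('r')(A) = Add(3, A)
Function('X')(a) = Add(21, Mul(-14, a)) (Function('X')(a) = Add(21, Mul(7, Mul(a, -2))) = Add(21, Mul(7, Mul(-2, a))) = Add(21, Mul(-14, a)))
g = 151 (g = Add(Mul(Add(21, Mul(-14, -2)), 3), Pow(Add(4, -2), 2)) = Add(Mul(Add(21, 28), 3), Pow(2, 2)) = Add(Mul(49, 3), 4) = Add(147, 4) = 151)
Mul(g, Add(Function('m')(-4, 9), -56)) = Mul(151, Add(-11, -56)) = Mul(151, -67) = -10117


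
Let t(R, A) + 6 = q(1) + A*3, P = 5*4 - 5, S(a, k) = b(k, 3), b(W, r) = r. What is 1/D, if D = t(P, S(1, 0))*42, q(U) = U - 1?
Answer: 1/126 ≈ 0.0079365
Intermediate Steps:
S(a, k) = 3
q(U) = -1 + U
P = 15 (P = 20 - 5 = 15)
t(R, A) = -6 + 3*A (t(R, A) = -6 + ((-1 + 1) + A*3) = -6 + (0 + 3*A) = -6 + 3*A)
D = 126 (D = (-6 + 3*3)*42 = (-6 + 9)*42 = 3*42 = 126)
1/D = 1/126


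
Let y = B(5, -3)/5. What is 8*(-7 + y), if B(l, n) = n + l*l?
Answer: -104/5 ≈ -20.800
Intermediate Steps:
B(l, n) = n + l**2
y = 22/5 (y = (-3 + 5**2)/5 = (-3 + 25)*(1/5) = 22*(1/5) = 22/5 ≈ 4.4000)
8*(-7 + y) = 8*(-7 + 22/5) = 8*(-13/5) = -104/5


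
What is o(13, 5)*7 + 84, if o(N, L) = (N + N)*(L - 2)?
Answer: 630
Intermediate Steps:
o(N, L) = 2*N*(-2 + L) (o(N, L) = (2*N)*(-2 + L) = 2*N*(-2 + L))
o(13, 5)*7 + 84 = (2*13*(-2 + 5))*7 + 84 = (2*13*3)*7 + 84 = 78*7 + 84 = 546 + 84 = 630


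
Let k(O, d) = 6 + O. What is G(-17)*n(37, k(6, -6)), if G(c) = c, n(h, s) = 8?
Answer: -136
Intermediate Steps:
G(-17)*n(37, k(6, -6)) = -17*8 = -136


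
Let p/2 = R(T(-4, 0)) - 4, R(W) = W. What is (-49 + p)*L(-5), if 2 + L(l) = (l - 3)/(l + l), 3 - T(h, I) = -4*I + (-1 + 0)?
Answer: 294/5 ≈ 58.800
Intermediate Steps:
T(h, I) = 4 + 4*I (T(h, I) = 3 - (-4*I + (-1 + 0)) = 3 - (-4*I - 1) = 3 - (-1 - 4*I) = 3 + (1 + 4*I) = 4 + 4*I)
p = 0 (p = 2*((4 + 4*0) - 4) = 2*((4 + 0) - 4) = 2*(4 - 4) = 2*0 = 0)
L(l) = -2 + (-3 + l)/(2*l) (L(l) = -2 + (l - 3)/(l + l) = -2 + (-3 + l)/((2*l)) = -2 + (-3 + l)*(1/(2*l)) = -2 + (-3 + l)/(2*l))
(-49 + p)*L(-5) = (-49 + 0)*((3/2)*(-1 - 1*(-5))/(-5)) = -147*(-1)*(-1 + 5)/(2*5) = -147*(-1)*4/(2*5) = -49*(-6/5) = 294/5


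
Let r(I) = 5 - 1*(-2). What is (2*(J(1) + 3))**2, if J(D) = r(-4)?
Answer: 400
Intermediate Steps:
r(I) = 7 (r(I) = 5 + 2 = 7)
J(D) = 7
(2*(J(1) + 3))**2 = (2*(7 + 3))**2 = (2*10)**2 = 20**2 = 400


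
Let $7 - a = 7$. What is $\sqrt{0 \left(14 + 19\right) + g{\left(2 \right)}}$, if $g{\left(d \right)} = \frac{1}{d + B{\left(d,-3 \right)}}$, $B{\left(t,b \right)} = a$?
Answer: $\frac{\sqrt{2}}{2} \approx 0.70711$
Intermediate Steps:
$a = 0$ ($a = 7 - 7 = 0$)
$B{\left(t,b \right)} = 0$
$g{\left(d \right)} = \frac{1}{d}$ ($g{\left(d \right)} = \frac{1}{d + 0} = \frac{1}{d}$)
$\sqrt{0 \left(14 + 19\right) + g{\left(2 \right)}} = \sqrt{0 \left(14 + 19\right) + \frac{1}{2}} = \sqrt{0 \cdot 33 + \frac{1}{2}} = \sqrt{0 + \frac{1}{2}} = \sqrt{\frac{1}{2}} = \frac{\sqrt{2}}{2}$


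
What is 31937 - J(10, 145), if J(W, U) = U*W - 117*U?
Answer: 47452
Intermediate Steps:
J(W, U) = -117*U + U*W
31937 - J(10, 145) = 31937 - 145*(-117 + 10) = 31937 - 145*(-107) = 31937 - 1*(-15515) = 31937 + 15515 = 47452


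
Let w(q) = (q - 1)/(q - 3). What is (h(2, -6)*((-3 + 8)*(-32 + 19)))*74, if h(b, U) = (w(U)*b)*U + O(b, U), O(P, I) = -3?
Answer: 177970/3 ≈ 59323.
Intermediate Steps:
w(q) = (-1 + q)/(-3 + q)
h(b, U) = -3 + U*b*(-1 + U)/(-3 + U) (h(b, U) = (((-1 + U)/(-3 + U))*b)*U - 3 = (b*(-1 + U)/(-3 + U))*U - 3 = U*b*(-1 + U)/(-3 + U) - 3 = -3 + U*b*(-1 + U)/(-3 + U))
(h(2, -6)*((-3 + 8)*(-32 + 19)))*74 = (((9 - 3*(-6) - 6*2*(-1 - 6))/(-3 - 6))*((-3 + 8)*(-32 + 19)))*74 = (((9 + 18 - 6*2*(-7))/(-9))*(5*(-13)))*74 = (-(9 + 18 + 84)/9*(-65))*74 = (-1/9*111*(-65))*74 = -37/3*(-65)*74 = (2405/3)*74 = 177970/3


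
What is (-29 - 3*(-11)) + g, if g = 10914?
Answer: 10918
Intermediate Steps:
(-29 - 3*(-11)) + g = (-29 - 3*(-11)) + 10914 = (-29 + 33) + 10914 = 4 + 10914 = 10918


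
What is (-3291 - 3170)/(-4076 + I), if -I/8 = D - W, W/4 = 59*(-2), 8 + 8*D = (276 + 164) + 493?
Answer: 6461/8777 ≈ 0.73613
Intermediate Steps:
D = 925/8 (D = -1 + ((276 + 164) + 493)/8 = -1 + (440 + 493)/8 = -1 + (1/8)*933 = -1 + 933/8 = 925/8 ≈ 115.63)
W = -472 (W = 4*(59*(-2)) = 4*(-118) = -472)
I = -4701 (I = -8*(925/8 - 1*(-472)) = -8*(925/8 + 472) = -8*4701/8 = -4701)
(-3291 - 3170)/(-4076 + I) = (-3291 - 3170)/(-4076 - 4701) = -6461/(-8777) = -6461*(-1/8777) = 6461/8777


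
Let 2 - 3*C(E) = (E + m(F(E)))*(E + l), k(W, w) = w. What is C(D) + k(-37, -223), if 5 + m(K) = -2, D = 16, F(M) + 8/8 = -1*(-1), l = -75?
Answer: -136/3 ≈ -45.333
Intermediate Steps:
F(M) = 0 (F(M) = -1 - 1*(-1) = -1 + 1 = 0)
m(K) = -7 (m(K) = -5 - 2 = -7)
C(E) = ⅔ - (-75 + E)*(-7 + E)/3 (C(E) = ⅔ - (E - 7)*(E - 75)/3 = ⅔ - (-7 + E)*(-75 + E)/3 = ⅔ - (-75 + E)*(-7 + E)/3)
C(D) + k(-37, -223) = (-523/3 - ⅓*16² + (82/3)*16) - 223 = (-523/3 - ⅓*256 + 1312/3) - 223 = (-523/3 - 256/3 + 1312/3) - 223 = 533/3 - 223 = -136/3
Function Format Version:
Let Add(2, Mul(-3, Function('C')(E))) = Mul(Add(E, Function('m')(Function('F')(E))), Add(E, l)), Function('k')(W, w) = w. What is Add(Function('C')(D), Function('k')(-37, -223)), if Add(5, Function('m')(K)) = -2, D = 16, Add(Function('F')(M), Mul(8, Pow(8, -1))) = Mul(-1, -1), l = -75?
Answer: Rational(-136, 3) ≈ -45.333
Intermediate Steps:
Function('F')(M) = 0 (Function('F')(M) = Add(-1, Mul(-1, -1)) = Add(-1, 1) = 0)
Function('m')(K) = -7 (Function('m')(K) = Add(-5, -2) = -7)
Function('C')(E) = Add(Rational(2, 3), Mul(Rational(-1, 3), Add(-75, E), Add(-7, E))) (Function('C')(E) = Add(Rational(2, 3), Mul(Rational(-1, 3), Mul(Add(E, -7), Add(E, -75)))) = Add(Rational(2, 3), Mul(Rational(-1, 3), Mul(Add(-7, E), Add(-75, E)))) = Add(Rational(2, 3), Mul(Rational(-1, 3), Mul(Add(-75, E), Add(-7, E)))) = Add(Rational(2, 3), Mul(Rational(-1, 3), Add(-75, E), Add(-7, E))))
Add(Function('C')(D), Function('k')(-37, -223)) = Add(Add(Rational(-523, 3), Mul(Rational(-1, 3), Pow(16, 2)), Mul(Rational(82, 3), 16)), -223) = Add(Add(Rational(-523, 3), Mul(Rational(-1, 3), 256), Rational(1312, 3)), -223) = Add(Add(Rational(-523, 3), Rational(-256, 3), Rational(1312, 3)), -223) = Add(Rational(533, 3), -223) = Rational(-136, 3)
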